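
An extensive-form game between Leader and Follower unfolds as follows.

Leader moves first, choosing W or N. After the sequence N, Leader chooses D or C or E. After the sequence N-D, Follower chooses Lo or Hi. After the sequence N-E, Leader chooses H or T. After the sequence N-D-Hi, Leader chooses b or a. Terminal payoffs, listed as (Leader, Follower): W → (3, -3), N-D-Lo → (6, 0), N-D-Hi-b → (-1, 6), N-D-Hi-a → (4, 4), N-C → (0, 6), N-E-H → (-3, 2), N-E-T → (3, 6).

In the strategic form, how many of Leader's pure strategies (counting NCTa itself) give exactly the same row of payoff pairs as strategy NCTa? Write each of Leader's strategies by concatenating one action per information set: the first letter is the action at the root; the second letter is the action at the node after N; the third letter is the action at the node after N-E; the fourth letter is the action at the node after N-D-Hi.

4

Row for NCTa (columns Lo, Hi): (0,6) (0,6).
Under NCTa, Leader's choice at the node after N-E and at the node after N-D-Hi can never be reached regardless of what Follower does, so varying those choices leaves every outcome unchanged.
Holding the reachable choices fixed and varying the unreachable ones freely already gives 2 × 2 = 4 equivalent strategies.
No other strategy reproduces this row, so those 4 are the full class: NCHb, NCHa, NCTb, NCTa.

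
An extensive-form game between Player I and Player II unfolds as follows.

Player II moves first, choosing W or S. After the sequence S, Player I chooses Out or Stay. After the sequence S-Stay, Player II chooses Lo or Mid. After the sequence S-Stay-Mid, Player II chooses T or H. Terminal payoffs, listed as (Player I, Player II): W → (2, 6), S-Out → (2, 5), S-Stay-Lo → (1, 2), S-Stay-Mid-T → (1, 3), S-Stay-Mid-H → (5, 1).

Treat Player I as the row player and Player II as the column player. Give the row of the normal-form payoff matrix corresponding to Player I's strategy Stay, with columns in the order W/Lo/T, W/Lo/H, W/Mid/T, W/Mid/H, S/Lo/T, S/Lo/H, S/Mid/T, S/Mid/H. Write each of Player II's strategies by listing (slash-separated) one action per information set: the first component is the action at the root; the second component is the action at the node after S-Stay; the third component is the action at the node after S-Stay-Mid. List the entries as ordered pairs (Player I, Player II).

(2,6) (2,6) (2,6) (2,6) (1,2) (1,2) (1,3) (5,1)

vs W/Lo/T: Player II plays W → (2, 6)
vs W/Lo/H: Player II plays W → (2, 6)
vs W/Mid/T: Player II plays W → (2, 6)
vs W/Mid/H: Player II plays W → (2, 6)
vs S/Lo/T: Player II plays S → Player I plays Stay at [S] → Player II plays Lo at [S-Stay] → (1, 2)
vs S/Lo/H: Player II plays S → Player I plays Stay at [S] → Player II plays Lo at [S-Stay] → (1, 2)
vs S/Mid/T: Player II plays S → Player I plays Stay at [S] → Player II plays Mid at [S-Stay] → Player II plays T at [S-Stay-Mid] → (1, 3)
vs S/Mid/H: Player II plays S → Player I plays Stay at [S] → Player II plays Mid at [S-Stay] → Player II plays H at [S-Stay-Mid] → (5, 1)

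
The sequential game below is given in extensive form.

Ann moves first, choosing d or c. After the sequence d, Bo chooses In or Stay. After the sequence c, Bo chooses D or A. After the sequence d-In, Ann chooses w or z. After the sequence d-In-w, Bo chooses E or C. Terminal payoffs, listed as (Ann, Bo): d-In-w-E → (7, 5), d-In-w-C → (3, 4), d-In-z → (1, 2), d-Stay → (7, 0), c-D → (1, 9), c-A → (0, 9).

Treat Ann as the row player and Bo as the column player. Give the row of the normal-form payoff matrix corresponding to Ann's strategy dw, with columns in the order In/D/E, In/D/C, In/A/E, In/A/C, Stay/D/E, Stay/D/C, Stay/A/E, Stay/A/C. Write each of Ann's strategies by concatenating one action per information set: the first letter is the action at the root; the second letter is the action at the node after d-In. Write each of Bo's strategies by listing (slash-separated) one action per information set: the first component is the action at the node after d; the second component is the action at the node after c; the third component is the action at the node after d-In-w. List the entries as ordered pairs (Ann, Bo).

(7,5) (3,4) (7,5) (3,4) (7,0) (7,0) (7,0) (7,0)

vs In/D/E: Ann plays d → Bo plays In at [d] → Ann plays w at [d-In] → Bo plays E at [d-In-w] → (7, 5)
vs In/D/C: Ann plays d → Bo plays In at [d] → Ann plays w at [d-In] → Bo plays C at [d-In-w] → (3, 4)
vs In/A/E: Ann plays d → Bo plays In at [d] → Ann plays w at [d-In] → Bo plays E at [d-In-w] → (7, 5)
vs In/A/C: Ann plays d → Bo plays In at [d] → Ann plays w at [d-In] → Bo plays C at [d-In-w] → (3, 4)
vs Stay/D/E: Ann plays d → Bo plays Stay at [d] → (7, 0)
vs Stay/D/C: Ann plays d → Bo plays Stay at [d] → (7, 0)
vs Stay/A/E: Ann plays d → Bo plays Stay at [d] → (7, 0)
vs Stay/A/C: Ann plays d → Bo plays Stay at [d] → (7, 0)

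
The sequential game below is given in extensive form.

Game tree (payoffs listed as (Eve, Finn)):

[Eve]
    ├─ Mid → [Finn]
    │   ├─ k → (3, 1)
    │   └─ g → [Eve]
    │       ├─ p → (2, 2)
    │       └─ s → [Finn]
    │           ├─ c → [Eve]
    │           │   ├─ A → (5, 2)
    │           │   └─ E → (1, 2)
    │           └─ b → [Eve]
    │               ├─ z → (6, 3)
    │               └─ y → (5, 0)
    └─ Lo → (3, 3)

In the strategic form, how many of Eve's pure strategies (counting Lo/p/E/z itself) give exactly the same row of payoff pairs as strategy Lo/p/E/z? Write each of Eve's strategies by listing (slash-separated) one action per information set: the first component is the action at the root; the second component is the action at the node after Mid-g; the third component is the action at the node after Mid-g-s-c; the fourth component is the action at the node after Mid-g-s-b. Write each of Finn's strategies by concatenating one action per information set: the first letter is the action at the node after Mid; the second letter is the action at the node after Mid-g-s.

8

Row for Lo/p/E/z (columns kc, kb, gc, gb): (3,3) (3,3) (3,3) (3,3).
Under Lo/p/E/z, Eve's choice at the node after Mid-g and at the node after Mid-g-s-c and at the node after Mid-g-s-b can never be reached regardless of what Finn does, so varying those choices leaves every outcome unchanged.
Holding the reachable choices fixed and varying the unreachable ones freely already gives 2 × 2 × 2 = 8 equivalent strategies.
No other strategy reproduces this row, so those 8 are the full class: Lo/p/A/z, Lo/p/A/y, Lo/p/E/z, Lo/p/E/y, Lo/s/A/z, Lo/s/A/y, Lo/s/E/z, Lo/s/E/y.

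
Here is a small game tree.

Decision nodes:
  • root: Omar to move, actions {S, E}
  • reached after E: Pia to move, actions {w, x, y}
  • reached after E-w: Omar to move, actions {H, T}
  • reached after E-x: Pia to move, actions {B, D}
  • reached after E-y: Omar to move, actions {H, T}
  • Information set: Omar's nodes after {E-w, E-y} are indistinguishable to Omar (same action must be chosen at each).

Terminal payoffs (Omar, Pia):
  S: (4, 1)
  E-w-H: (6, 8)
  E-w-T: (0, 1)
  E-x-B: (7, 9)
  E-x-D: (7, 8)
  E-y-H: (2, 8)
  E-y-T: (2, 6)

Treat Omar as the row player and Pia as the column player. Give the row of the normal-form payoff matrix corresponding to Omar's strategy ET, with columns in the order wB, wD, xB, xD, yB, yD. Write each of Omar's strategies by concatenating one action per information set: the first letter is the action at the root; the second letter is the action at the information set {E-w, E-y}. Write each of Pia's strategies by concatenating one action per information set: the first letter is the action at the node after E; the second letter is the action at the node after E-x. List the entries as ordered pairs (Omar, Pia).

(0,1) (0,1) (7,9) (7,8) (2,6) (2,6)

vs wB: Omar plays E → Pia plays w at [E] → Omar plays T at [E-w] → (0, 1)
vs wD: Omar plays E → Pia plays w at [E] → Omar plays T at [E-w] → (0, 1)
vs xB: Omar plays E → Pia plays x at [E] → Pia plays B at [E-x] → (7, 9)
vs xD: Omar plays E → Pia plays x at [E] → Pia plays D at [E-x] → (7, 8)
vs yB: Omar plays E → Pia plays y at [E] → Omar plays T at [E-y] → (2, 6)
vs yD: Omar plays E → Pia plays y at [E] → Omar plays T at [E-y] → (2, 6)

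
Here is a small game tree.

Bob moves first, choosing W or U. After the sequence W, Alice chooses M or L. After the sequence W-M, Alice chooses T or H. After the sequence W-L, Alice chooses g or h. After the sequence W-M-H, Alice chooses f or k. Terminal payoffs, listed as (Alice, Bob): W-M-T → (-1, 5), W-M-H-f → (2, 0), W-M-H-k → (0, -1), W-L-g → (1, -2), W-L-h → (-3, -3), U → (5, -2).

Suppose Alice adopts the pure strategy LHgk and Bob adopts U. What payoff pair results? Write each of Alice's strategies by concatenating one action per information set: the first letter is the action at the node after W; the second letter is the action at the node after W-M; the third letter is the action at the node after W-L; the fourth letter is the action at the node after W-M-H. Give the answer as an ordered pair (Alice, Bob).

Trace the play path from the root:
  Bob plays U
→ terminal payoff (5, -2).
(Alice's choice at the node after W is never reached on this path, so it doesn't affect the outcome.)

(5, -2)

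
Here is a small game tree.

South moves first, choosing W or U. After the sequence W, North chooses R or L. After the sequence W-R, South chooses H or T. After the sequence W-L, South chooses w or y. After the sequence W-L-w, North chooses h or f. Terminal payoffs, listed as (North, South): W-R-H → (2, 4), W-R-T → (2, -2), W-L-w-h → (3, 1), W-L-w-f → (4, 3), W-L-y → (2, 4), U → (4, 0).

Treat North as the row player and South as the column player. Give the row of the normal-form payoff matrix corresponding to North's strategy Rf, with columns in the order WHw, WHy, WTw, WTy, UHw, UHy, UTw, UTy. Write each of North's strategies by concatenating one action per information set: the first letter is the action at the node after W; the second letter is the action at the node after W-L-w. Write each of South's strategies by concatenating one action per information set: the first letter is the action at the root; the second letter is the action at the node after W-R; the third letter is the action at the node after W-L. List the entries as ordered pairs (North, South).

vs WHw: South plays W → North plays R at [W] → South plays H at [W-R] → (2, 4)
vs WHy: South plays W → North plays R at [W] → South plays H at [W-R] → (2, 4)
vs WTw: South plays W → North plays R at [W] → South plays T at [W-R] → (2, -2)
vs WTy: South plays W → North plays R at [W] → South plays T at [W-R] → (2, -2)
vs UHw: South plays U → (4, 0)
vs UHy: South plays U → (4, 0)
vs UTw: South plays U → (4, 0)
vs UTy: South plays U → (4, 0)

(2,4) (2,4) (2,-2) (2,-2) (4,0) (4,0) (4,0) (4,0)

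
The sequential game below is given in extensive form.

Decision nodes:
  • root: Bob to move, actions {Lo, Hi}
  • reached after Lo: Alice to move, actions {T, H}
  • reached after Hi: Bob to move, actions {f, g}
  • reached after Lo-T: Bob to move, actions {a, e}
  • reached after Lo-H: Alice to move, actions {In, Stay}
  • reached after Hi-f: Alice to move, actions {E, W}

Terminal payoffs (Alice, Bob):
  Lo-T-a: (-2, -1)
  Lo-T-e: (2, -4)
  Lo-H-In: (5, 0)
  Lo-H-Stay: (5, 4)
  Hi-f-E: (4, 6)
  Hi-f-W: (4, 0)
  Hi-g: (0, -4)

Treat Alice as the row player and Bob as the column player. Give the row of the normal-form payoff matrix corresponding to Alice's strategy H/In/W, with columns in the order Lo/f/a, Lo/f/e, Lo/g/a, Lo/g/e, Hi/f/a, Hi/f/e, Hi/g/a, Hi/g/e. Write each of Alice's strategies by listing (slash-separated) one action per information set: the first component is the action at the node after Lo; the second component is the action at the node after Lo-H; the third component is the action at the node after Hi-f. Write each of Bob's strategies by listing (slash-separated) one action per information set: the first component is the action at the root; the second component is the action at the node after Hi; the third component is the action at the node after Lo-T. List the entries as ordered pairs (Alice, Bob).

vs Lo/f/a: Bob plays Lo → Alice plays H at [Lo] → Alice plays In at [Lo-H] → (5, 0)
vs Lo/f/e: Bob plays Lo → Alice plays H at [Lo] → Alice plays In at [Lo-H] → (5, 0)
vs Lo/g/a: Bob plays Lo → Alice plays H at [Lo] → Alice plays In at [Lo-H] → (5, 0)
vs Lo/g/e: Bob plays Lo → Alice plays H at [Lo] → Alice plays In at [Lo-H] → (5, 0)
vs Hi/f/a: Bob plays Hi → Bob plays f at [Hi] → Alice plays W at [Hi-f] → (4, 0)
vs Hi/f/e: Bob plays Hi → Bob plays f at [Hi] → Alice plays W at [Hi-f] → (4, 0)
vs Hi/g/a: Bob plays Hi → Bob plays g at [Hi] → (0, -4)
vs Hi/g/e: Bob plays Hi → Bob plays g at [Hi] → (0, -4)

(5,0) (5,0) (5,0) (5,0) (4,0) (4,0) (0,-4) (0,-4)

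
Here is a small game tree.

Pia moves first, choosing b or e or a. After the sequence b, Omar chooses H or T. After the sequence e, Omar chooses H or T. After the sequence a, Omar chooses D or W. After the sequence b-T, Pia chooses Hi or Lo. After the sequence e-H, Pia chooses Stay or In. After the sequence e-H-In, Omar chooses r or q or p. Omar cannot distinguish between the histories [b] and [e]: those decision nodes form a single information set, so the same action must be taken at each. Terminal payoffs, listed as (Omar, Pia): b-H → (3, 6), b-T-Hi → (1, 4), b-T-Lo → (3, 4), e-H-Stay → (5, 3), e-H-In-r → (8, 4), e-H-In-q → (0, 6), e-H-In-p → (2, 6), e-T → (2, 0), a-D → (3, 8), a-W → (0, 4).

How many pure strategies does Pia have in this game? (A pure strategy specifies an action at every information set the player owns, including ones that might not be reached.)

12

Pia owns the root with actions {b, e, a} — three choices.
Pia owns the node after b-T with actions {Hi, Lo} — two choices.
Pia owns the node after e-H with actions {Stay, In} — two choices.
A pure strategy fixes one action at each information set independently, so the count is the product 3 × 2 × 2 = 12.
(For reference, Omar has 12 pure strategies, giving a 12×12 normal-form matrix.)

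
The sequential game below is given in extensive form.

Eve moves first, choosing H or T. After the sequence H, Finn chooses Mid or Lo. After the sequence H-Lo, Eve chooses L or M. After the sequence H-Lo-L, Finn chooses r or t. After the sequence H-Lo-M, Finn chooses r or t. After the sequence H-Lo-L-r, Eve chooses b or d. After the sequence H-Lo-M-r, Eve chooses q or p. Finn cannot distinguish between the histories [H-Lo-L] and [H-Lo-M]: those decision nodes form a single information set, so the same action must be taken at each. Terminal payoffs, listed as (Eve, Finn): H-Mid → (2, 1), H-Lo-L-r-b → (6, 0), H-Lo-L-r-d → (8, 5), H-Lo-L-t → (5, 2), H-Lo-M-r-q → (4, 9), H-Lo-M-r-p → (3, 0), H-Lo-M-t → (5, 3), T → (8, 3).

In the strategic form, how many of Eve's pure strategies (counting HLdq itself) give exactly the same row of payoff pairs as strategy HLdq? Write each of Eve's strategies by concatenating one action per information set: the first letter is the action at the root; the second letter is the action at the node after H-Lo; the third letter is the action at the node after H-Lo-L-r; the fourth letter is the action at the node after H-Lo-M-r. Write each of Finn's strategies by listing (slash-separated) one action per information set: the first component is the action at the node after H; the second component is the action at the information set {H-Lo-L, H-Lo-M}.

Row for HLdq (columns Mid/r, Mid/t, Lo/r, Lo/t): (2,1) (2,1) (8,5) (5,2).
Under HLdq, Eve's choice at the node after H-Lo-M-r can never be reached regardless of what Finn does, so varying those choices leaves every outcome unchanged.
Holding the reachable choices fixed and varying the unreachable one freely already gives 2 equivalent strategies.
No other strategy reproduces this row, so those 2 are the full class: HLdq, HLdp.

2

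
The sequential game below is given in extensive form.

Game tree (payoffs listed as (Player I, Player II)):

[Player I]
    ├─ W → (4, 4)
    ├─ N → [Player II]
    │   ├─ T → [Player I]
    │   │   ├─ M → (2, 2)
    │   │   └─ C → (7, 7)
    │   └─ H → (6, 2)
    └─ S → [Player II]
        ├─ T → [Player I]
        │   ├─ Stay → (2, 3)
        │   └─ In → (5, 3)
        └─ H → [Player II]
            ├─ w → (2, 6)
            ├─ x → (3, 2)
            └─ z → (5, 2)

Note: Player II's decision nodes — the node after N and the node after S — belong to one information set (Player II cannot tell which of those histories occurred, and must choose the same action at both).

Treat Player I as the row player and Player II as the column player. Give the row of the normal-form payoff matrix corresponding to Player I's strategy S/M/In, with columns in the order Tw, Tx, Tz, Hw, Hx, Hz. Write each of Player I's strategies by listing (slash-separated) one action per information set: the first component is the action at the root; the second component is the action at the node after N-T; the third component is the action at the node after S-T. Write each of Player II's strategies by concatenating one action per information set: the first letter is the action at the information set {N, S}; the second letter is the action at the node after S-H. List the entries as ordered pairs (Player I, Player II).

vs Tw: Player I plays S → Player II plays T at [S] → Player I plays In at [S-T] → (5, 3)
vs Tx: Player I plays S → Player II plays T at [S] → Player I plays In at [S-T] → (5, 3)
vs Tz: Player I plays S → Player II plays T at [S] → Player I plays In at [S-T] → (5, 3)
vs Hw: Player I plays S → Player II plays H at [S] → Player II plays w at [S-H] → (2, 6)
vs Hx: Player I plays S → Player II plays H at [S] → Player II plays x at [S-H] → (3, 2)
vs Hz: Player I plays S → Player II plays H at [S] → Player II plays z at [S-H] → (5, 2)

(5,3) (5,3) (5,3) (2,6) (3,2) (5,2)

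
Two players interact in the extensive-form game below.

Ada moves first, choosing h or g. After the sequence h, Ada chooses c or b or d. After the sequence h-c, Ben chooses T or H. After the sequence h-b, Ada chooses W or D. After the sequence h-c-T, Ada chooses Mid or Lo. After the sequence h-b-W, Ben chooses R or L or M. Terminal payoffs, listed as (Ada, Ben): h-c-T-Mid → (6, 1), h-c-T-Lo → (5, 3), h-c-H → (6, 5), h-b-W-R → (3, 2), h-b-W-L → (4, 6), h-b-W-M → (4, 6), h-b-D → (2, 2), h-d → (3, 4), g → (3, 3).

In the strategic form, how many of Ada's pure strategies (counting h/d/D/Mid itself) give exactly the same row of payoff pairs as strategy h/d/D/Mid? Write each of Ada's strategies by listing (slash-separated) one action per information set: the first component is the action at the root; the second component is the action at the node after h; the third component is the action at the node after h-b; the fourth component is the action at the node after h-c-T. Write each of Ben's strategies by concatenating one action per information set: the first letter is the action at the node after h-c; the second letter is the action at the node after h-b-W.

Row for h/d/D/Mid (columns TR, TL, TM, HR, HL, HM): (3,4) (3,4) (3,4) (3,4) (3,4) (3,4).
Under h/d/D/Mid, Ada's choice at the node after h-b and at the node after h-c-T can never be reached regardless of what Ben does, so varying those choices leaves every outcome unchanged.
Holding the reachable choices fixed and varying the unreachable ones freely already gives 2 × 2 = 4 equivalent strategies.
No other strategy reproduces this row, so those 4 are the full class: h/d/W/Mid, h/d/W/Lo, h/d/D/Mid, h/d/D/Lo.

4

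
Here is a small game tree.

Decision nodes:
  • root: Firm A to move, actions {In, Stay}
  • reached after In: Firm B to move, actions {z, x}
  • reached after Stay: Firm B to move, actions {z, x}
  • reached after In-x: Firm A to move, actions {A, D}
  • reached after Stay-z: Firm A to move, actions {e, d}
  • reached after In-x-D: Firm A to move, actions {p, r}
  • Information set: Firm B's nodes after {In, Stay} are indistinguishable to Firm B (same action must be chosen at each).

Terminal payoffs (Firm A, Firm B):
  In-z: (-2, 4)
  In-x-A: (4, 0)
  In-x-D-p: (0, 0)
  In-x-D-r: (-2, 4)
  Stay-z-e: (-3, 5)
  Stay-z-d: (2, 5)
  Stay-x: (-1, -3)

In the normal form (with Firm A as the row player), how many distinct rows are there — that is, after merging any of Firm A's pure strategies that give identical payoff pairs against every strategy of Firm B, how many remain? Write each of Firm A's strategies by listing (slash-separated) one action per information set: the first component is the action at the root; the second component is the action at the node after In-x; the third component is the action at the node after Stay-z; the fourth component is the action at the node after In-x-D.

Firm A has 16 pure strategies: In/A/e/p, In/A/e/r, In/A/d/p, In/A/d/r, In/D/e/p, In/D/e/r, In/D/d/p, In/D/d/r, Stay/A/e/p, Stay/A/e/r, Stay/A/d/p, Stay/A/d/r, Stay/D/e/p, Stay/D/e/r, Stay/D/d/p, Stay/D/d/r. Columns: z, x.
{In/A/e/p, In/A/e/r, In/A/d/p, In/A/d/r} → row (-2,4) (4,0)
{In/D/e/p, In/D/d/p} → row (-2,4) (0,0)
{In/D/e/r, In/D/d/r} → row (-2,4) (-2,4)
{Stay/A/e/p, Stay/A/e/r, Stay/D/e/p, Stay/D/e/r} → row (-3,5) (-1,-3)
{Stay/A/d/p, Stay/A/d/r, Stay/D/d/p, Stay/D/d/r} → row (2,5) (-1,-3)
That's 5 distinct rows out of 16 strategies.

5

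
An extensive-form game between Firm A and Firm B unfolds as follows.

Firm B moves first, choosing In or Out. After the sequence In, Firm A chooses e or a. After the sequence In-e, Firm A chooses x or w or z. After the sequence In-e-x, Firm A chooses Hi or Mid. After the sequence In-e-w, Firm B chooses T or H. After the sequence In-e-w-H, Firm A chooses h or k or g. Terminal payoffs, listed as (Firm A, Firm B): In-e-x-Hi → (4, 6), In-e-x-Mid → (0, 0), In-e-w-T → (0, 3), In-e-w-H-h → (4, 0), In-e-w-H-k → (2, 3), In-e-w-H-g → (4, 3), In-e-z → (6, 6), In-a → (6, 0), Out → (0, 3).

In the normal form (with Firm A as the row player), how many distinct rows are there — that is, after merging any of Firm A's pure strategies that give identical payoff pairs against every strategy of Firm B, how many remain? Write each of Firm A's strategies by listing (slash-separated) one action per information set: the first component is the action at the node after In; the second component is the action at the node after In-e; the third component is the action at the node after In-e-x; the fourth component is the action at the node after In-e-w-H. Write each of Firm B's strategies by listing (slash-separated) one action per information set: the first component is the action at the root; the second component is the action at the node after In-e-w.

Firm A has 36 pure strategies: e/x/Hi/h, e/x/Hi/k, e/x/Hi/g, e/x/Mid/h, e/x/Mid/k, e/x/Mid/g, e/w/Hi/h, e/w/Hi/k, e/w/Hi/g, e/w/Mid/h, e/w/Mid/k, e/w/Mid/g, e/z/Hi/h, e/z/Hi/k, e/z/Hi/g, e/z/Mid/h, e/z/Mid/k, e/z/Mid/g, a/x/Hi/h, a/x/Hi/k, a/x/Hi/g, a/x/Mid/h, a/x/Mid/k, a/x/Mid/g, a/w/Hi/h, a/w/Hi/k, a/w/Hi/g, a/w/Mid/h, a/w/Mid/k, a/w/Mid/g, a/z/Hi/h, a/z/Hi/k, a/z/Hi/g, a/z/Mid/h, a/z/Mid/k, a/z/Mid/g. Columns: In/T, In/H, Out/T, Out/H.
{e/x/Hi/h, e/x/Hi/k, e/x/Hi/g} → row (4,6) (4,6) (0,3) (0,3)
{e/x/Mid/h, e/x/Mid/k, e/x/Mid/g} → row (0,0) (0,0) (0,3) (0,3)
{e/w/Hi/h, e/w/Mid/h} → row (0,3) (4,0) (0,3) (0,3)
{e/w/Hi/k, e/w/Mid/k} → row (0,3) (2,3) (0,3) (0,3)
{e/w/Hi/g, e/w/Mid/g} → row (0,3) (4,3) (0,3) (0,3)
{e/z/Hi/h, e/z/Hi/k, e/z/Hi/g, e/z/Mid/h, e/z/Mid/k, e/z/Mid/g} → row (6,6) (6,6) (0,3) (0,3)
{a/x/Hi/h, a/x/Hi/k, a/x/Hi/g, a/x/Mid/h, a/x/Mid/k, a/x/Mid/g, a/w/Hi/h, a/w/Hi/k, a/w/Hi/g, a/w/Mid/h, a/w/Mid/k, a/w/Mid/g, a/z/Hi/h, a/z/Hi/k, a/z/Hi/g, a/z/Mid/h, a/z/Mid/k, a/z/Mid/g} → row (6,0) (6,0) (0,3) (0,3)
That's 7 distinct rows out of 36 strategies.

7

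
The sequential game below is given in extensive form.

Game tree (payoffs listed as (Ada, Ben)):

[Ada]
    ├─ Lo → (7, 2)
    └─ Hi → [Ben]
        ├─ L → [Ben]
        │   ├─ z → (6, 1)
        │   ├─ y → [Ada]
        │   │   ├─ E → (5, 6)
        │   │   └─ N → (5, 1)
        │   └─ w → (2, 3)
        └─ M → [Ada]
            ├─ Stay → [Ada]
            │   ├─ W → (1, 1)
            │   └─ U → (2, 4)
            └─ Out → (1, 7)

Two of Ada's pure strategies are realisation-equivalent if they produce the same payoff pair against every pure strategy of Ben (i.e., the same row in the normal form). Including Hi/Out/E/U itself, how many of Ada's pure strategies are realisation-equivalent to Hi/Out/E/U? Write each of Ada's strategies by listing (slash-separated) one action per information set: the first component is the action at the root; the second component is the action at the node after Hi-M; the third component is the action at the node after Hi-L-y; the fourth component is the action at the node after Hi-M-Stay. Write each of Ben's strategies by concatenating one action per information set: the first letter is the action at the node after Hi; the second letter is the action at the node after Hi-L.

Row for Hi/Out/E/U (columns Lz, Ly, Lw, Mz, My, Mw): (6,1) (5,6) (2,3) (1,7) (1,7) (1,7).
Under Hi/Out/E/U, Ada's choice at the node after Hi-M-Stay can never be reached regardless of what Ben does, so varying those choices leaves every outcome unchanged.
Holding the reachable choices fixed and varying the unreachable one freely already gives 2 equivalent strategies.
No other strategy reproduces this row, so those 2 are the full class: Hi/Out/E/W, Hi/Out/E/U.

2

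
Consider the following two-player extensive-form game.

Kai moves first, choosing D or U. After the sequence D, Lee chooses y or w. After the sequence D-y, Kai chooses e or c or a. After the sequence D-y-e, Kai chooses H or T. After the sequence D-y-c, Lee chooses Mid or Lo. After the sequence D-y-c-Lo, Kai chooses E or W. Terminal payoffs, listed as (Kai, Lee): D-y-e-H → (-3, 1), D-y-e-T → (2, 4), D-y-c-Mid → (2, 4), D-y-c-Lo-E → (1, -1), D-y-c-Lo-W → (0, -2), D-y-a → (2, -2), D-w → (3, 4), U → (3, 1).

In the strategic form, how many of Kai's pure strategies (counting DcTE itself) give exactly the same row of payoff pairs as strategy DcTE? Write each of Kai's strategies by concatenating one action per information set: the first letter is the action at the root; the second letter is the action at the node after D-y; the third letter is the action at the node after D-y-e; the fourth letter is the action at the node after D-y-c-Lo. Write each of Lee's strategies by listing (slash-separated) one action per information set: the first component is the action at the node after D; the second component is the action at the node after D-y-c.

Row for DcTE (columns y/Mid, y/Lo, w/Mid, w/Lo): (2,4) (1,-1) (3,4) (3,4).
Under DcTE, Kai's choice at the node after D-y-e can never be reached regardless of what Lee does, so varying those choices leaves every outcome unchanged.
Holding the reachable choices fixed and varying the unreachable one freely already gives 2 equivalent strategies.
No other strategy reproduces this row, so those 2 are the full class: DcHE, DcTE.

2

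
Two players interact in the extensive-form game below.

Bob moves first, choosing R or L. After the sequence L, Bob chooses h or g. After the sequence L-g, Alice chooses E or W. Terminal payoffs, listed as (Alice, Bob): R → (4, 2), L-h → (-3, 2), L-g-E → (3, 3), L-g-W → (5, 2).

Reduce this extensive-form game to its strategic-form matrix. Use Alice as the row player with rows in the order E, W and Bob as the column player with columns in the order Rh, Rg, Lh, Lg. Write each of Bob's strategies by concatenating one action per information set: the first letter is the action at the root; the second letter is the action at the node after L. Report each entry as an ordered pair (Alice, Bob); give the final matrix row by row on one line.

           Rh       Rg       Lh       Lg
   E    (4,2)    (4,2)   (-3,2)    (3,3)
   W    (4,2)    (4,2)   (-3,2)    (5,2)

E: (4,2) (4,2) (-3,2) (3,3) | W: (4,2) (4,2) (-3,2) (5,2)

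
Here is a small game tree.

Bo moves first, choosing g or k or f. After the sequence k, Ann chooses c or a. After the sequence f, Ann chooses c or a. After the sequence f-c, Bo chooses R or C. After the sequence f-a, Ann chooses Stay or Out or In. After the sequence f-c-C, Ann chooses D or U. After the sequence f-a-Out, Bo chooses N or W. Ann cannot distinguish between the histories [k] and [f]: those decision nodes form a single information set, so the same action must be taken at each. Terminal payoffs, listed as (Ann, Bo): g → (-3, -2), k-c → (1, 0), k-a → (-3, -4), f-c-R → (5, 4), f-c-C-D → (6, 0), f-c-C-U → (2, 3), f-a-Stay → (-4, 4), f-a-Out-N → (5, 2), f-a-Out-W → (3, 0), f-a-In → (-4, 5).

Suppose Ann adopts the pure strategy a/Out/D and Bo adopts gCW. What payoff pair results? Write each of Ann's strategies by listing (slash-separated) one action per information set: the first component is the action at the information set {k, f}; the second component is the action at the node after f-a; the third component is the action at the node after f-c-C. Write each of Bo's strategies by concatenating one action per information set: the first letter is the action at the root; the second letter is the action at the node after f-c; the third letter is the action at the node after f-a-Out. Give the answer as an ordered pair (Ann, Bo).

Trace the play path from the root:
  Bo plays g
→ terminal payoff (-3, -2).
(Ann's choice at the information set {k, f} is never reached on this path, so it doesn't affect the outcome.)

(-3, -2)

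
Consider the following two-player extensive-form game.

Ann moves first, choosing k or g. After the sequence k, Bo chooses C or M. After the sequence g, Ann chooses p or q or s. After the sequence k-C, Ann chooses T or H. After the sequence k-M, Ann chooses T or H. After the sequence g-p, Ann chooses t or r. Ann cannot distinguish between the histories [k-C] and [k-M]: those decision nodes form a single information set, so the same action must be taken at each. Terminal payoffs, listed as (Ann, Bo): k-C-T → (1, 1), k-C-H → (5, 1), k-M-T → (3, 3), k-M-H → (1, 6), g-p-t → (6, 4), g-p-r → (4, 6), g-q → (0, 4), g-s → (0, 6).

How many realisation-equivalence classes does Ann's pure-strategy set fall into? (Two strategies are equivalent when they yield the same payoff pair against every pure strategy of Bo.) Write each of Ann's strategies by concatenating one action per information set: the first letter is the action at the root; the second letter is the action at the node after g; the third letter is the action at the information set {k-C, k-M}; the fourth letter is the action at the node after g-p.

6

Ann has 24 pure strategies: kpTt, kpTr, kpHt, kpHr, kqTt, kqTr, kqHt, kqHr, ksTt, ksTr, ksHt, ksHr, gpTt, gpTr, gpHt, gpHr, gqTt, gqTr, gqHt, gqHr, gsTt, gsTr, gsHt, gsHr. Columns: C, M.
{kpTt, kpTr, kqTt, kqTr, ksTt, ksTr} → row (1,1) (3,3)
{kpHt, kpHr, kqHt, kqHr, ksHt, ksHr} → row (5,1) (1,6)
{gpTt, gpHt} → row (6,4) (6,4)
{gpTr, gpHr} → row (4,6) (4,6)
{gqTt, gqTr, gqHt, gqHr} → row (0,4) (0,4)
{gsTt, gsTr, gsHt, gsHr} → row (0,6) (0,6)
That's 6 distinct rows out of 24 strategies.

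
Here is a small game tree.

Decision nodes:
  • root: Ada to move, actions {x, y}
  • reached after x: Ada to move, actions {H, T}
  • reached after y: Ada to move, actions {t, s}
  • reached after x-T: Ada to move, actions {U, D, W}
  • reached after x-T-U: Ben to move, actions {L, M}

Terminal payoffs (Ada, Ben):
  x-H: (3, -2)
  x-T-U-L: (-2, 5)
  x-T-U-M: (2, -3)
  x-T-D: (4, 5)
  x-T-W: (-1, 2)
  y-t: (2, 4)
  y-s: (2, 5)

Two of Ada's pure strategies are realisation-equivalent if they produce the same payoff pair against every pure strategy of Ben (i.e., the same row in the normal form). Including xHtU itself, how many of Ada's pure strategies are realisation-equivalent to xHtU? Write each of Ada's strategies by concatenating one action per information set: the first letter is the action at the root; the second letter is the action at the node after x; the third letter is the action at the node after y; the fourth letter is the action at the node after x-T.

Row for xHtU (columns L, M): (3,-2) (3,-2).
Under xHtU, Ada's choice at the node after y and at the node after x-T can never be reached regardless of what Ben does, so varying those choices leaves every outcome unchanged.
Holding the reachable choices fixed and varying the unreachable ones freely already gives 2 × 3 = 6 equivalent strategies.
No other strategy reproduces this row, so those 6 are the full class: xHtU, xHtD, xHtW, xHsU, xHsD, xHsW.

6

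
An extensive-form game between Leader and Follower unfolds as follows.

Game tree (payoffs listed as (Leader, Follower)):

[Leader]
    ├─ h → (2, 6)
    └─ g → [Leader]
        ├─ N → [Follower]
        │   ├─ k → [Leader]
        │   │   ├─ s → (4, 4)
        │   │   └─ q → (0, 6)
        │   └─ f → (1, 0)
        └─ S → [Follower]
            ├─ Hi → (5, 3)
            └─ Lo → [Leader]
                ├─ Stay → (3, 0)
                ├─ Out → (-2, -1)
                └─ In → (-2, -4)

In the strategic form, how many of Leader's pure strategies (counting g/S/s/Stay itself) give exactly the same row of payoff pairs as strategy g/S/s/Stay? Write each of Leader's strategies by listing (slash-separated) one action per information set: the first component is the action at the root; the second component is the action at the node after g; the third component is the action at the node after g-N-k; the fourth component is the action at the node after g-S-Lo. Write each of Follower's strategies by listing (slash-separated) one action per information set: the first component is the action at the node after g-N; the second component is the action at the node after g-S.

2

Row for g/S/s/Stay (columns k/Hi, k/Lo, f/Hi, f/Lo): (5,3) (3,0) (5,3) (3,0).
Under g/S/s/Stay, Leader's choice at the node after g-N-k can never be reached regardless of what Follower does, so varying those choices leaves every outcome unchanged.
Holding the reachable choices fixed and varying the unreachable one freely already gives 2 equivalent strategies.
No other strategy reproduces this row, so those 2 are the full class: g/S/s/Stay, g/S/q/Stay.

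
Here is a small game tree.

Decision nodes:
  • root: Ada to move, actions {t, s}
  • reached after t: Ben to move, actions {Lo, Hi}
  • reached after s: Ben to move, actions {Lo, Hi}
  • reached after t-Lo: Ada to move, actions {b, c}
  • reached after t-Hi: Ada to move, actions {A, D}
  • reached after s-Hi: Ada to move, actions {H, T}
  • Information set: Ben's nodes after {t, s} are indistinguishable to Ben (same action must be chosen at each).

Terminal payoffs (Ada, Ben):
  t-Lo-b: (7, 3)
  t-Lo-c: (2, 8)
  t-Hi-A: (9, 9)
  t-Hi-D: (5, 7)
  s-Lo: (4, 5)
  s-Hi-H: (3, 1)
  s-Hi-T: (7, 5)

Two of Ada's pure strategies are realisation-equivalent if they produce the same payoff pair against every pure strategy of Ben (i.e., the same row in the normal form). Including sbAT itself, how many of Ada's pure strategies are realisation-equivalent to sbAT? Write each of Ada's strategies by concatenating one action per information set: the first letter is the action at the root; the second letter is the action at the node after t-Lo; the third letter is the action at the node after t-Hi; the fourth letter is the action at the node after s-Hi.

Row for sbAT (columns Lo, Hi): (4,5) (7,5).
Under sbAT, Ada's choice at the node after t-Lo and at the node after t-Hi can never be reached regardless of what Ben does, so varying those choices leaves every outcome unchanged.
Holding the reachable choices fixed and varying the unreachable ones freely already gives 2 × 2 = 4 equivalent strategies.
No other strategy reproduces this row, so those 4 are the full class: sbAT, sbDT, scAT, scDT.

4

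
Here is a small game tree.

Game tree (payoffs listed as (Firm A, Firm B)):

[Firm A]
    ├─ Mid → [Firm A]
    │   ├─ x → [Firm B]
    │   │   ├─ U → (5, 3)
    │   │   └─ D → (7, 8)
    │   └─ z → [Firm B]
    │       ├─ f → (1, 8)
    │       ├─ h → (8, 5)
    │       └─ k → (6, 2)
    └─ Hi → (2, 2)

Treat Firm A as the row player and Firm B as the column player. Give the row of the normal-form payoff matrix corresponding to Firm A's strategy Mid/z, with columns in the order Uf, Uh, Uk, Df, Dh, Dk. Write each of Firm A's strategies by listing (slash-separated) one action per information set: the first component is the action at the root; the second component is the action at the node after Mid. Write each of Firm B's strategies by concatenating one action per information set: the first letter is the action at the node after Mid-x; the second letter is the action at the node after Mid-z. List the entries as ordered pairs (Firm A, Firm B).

(1,8) (8,5) (6,2) (1,8) (8,5) (6,2)

vs Uf: Firm A plays Mid → Firm A plays z at [Mid] → Firm B plays f at [Mid-z] → (1, 8)
vs Uh: Firm A plays Mid → Firm A plays z at [Mid] → Firm B plays h at [Mid-z] → (8, 5)
vs Uk: Firm A plays Mid → Firm A plays z at [Mid] → Firm B plays k at [Mid-z] → (6, 2)
vs Df: Firm A plays Mid → Firm A plays z at [Mid] → Firm B plays f at [Mid-z] → (1, 8)
vs Dh: Firm A plays Mid → Firm A plays z at [Mid] → Firm B plays h at [Mid-z] → (8, 5)
vs Dk: Firm A plays Mid → Firm A plays z at [Mid] → Firm B plays k at [Mid-z] → (6, 2)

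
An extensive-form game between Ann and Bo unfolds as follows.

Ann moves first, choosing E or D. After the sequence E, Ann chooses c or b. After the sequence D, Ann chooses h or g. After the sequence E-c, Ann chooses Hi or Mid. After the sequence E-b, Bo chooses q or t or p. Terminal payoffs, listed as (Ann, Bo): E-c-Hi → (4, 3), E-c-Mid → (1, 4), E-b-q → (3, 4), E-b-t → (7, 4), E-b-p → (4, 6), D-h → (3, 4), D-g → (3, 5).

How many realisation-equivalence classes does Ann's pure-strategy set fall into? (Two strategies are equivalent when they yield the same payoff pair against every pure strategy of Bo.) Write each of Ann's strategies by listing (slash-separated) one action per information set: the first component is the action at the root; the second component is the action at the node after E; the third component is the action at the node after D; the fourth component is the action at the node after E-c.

Ann has 16 pure strategies: E/c/h/Hi, E/c/h/Mid, E/c/g/Hi, E/c/g/Mid, E/b/h/Hi, E/b/h/Mid, E/b/g/Hi, E/b/g/Mid, D/c/h/Hi, D/c/h/Mid, D/c/g/Hi, D/c/g/Mid, D/b/h/Hi, D/b/h/Mid, D/b/g/Hi, D/b/g/Mid. Columns: q, t, p.
{E/c/h/Hi, E/c/g/Hi} → row (4,3) (4,3) (4,3)
{E/c/h/Mid, E/c/g/Mid} → row (1,4) (1,4) (1,4)
{E/b/h/Hi, E/b/h/Mid, E/b/g/Hi, E/b/g/Mid} → row (3,4) (7,4) (4,6)
{D/c/h/Hi, D/c/h/Mid, D/b/h/Hi, D/b/h/Mid} → row (3,4) (3,4) (3,4)
{D/c/g/Hi, D/c/g/Mid, D/b/g/Hi, D/b/g/Mid} → row (3,5) (3,5) (3,5)
That's 5 distinct rows out of 16 strategies.

5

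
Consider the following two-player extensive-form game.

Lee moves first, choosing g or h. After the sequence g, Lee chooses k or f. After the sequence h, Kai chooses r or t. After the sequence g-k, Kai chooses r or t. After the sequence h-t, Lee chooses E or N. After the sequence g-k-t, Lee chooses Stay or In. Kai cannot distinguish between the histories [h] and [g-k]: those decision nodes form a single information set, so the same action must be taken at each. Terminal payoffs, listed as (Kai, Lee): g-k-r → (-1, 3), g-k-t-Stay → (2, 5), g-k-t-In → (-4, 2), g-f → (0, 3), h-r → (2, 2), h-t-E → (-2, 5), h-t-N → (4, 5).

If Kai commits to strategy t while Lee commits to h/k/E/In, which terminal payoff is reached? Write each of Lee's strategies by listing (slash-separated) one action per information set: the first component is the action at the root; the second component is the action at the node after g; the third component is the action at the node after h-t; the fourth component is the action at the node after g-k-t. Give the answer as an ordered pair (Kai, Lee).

(-2, 5)

Trace the play path from the root:
  Lee plays h
  Kai plays t at [h]
  Lee plays E at [h-t]
→ terminal payoff (-2, 5).
(Lee's choice at the node after g is never reached on this path, so it doesn't affect the outcome.)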